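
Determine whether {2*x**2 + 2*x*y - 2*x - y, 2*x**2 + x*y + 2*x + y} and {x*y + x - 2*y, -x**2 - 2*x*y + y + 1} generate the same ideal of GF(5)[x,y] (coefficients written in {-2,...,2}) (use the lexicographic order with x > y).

Since reduced Gröbner bases are canonical representatives of ideals under a given ordering, it suffices to compute and compare them.
Buchberger on the first generating set:
f_1 = 2*x**2 + 2*x*y - 2*x - y, LT = x**2.
f_2 = 2*x**2 + x*y + 2*x + y, LT = x**2.

S(f_1,f_2): lcm = x**2. S = -2*x*y - 2*x - y.
  leading term x*y: no divisor's leading term divides it; move -2*x*y to the remainder.
  leading term x: no divisor's leading term divides it; move -2*x to the remainder.
  leading term y: no divisor's leading term divides it; move -y to the remainder.
  remainder -2*x*y - 2*x - y ≠ 0; add g_3 = -2*x*y - 2*x - y to the basis.

S(f_1,g_3): lcm = x**2*y. S = -x**2 + x*y**2 + x*y + 2*y**2.
  leading term x**2: subtract (2)·f_1 from -x**2 + x*y**2 + x*y + 2*y**2 → x*y**2 + 2*x*y - x + 2*y**2 + 2*y
  leading term x*y**2: subtract (2*y)·g_3 from x*y**2 + 2*x*y - x + 2*y**2 + 2*y → x*y - x - y**2 + 2*y
  leading term x*y: subtract (2)·g_3 from x*y - x - y**2 + 2*y → -2*x - y**2 - y
  leading term x: no divisor's leading term divides it; move -2*x to the remainder.
  leading term y**2: no divisor's leading term divides it; move -y**2 to the remainder.
  leading term y: no divisor's leading term divides it; move -y to the remainder.
  remainder -2*x - y**2 - y ≠ 0; add g_4 = -2*x - y**2 - y to the basis.

S(g_3,g_4): lcm = x*y. S = x + 2*y**3 + 2*y**2 - 2*y.
  leading term x: subtract (2)·g_4 from x + 2*y**3 + 2*y**2 - 2*y → 2*y**3 - y**2
  leading term y**3: no divisor's leading term divides it; move 2*y**3 to the remainder.
  leading term y**2: no divisor's leading term divides it; move -y**2 to the remainder.
  remainder 2*y**3 - y**2 ≠ 0; add g_5 = 2*y**3 - y**2 to the basis.

The other S-polynomials (S(f_2,g_3), S(f_1,g_4), S(f_2,g_4), S(f_1,g_5), S(f_2,g_5), S(g_3,g_5), S(g_4,g_5)) all reduce to 0 modulo the current basis, so we have a Gröbner basis.
Inter-reduce: drop elements whose leading term is divisible by another's, tail-reduce, and make monic.
Reduced Gröbner basis: {x - 2*y**2 - 2*y, y**3 + 2*y**2}.

Buchberger on the second generating set:
h_1 = x*y + x - 2*y, LT = x*y.
h_2 = -x**2 - 2*x*y + y + 1, LT = x**2.

S(h_1,h_2): lcm = x**2*y. S = x**2 - 2*x*y**2 - 2*x*y + y**2 + y.
  leading term x**2: subtract (-1)·h_2 from x**2 - 2*x*y**2 - 2*x*y + y**2 + y → -2*x*y**2 + x*y + y**2 + 2*y + 1
  leading term x*y**2: subtract (-2*y)·h_1 from -2*x*y**2 + x*y + y**2 + 2*y + 1 → -2*x*y + 2*y**2 + 2*y + 1
  leading term x*y: subtract (-2)·h_1 from -2*x*y + 2*y**2 + 2*y + 1 → 2*x + 2*y**2 - 2*y + 1
  leading term x: no divisor's leading term divides it; move 2*x to the remainder.
  leading term y**2: no divisor's leading term divides it; move 2*y**2 to the remainder.
  leading term y: no divisor's leading term divides it; move -2*y to the remainder.
  leading term 1: no divisor's leading term divides it; move 1 to the remainder.
  remainder 2*x + 2*y**2 - 2*y + 1 ≠ 0; add k_3 = 2*x + 2*y**2 - 2*y + 1 to the basis.

S(h_1,k_3): lcm = x*y. S = x - y**3 + y**2.
  leading term x: subtract (-2)·k_3 from x - y**3 + y**2 → -y**3 + y + 2
  leading term y**3: no divisor's leading term divides it; move -y**3 to the remainder.
  leading term y: no divisor's leading term divides it; move y to the remainder.
  leading term 1: no divisor's leading term divides it; move 2 to the remainder.
  remainder -y**3 + y + 2 ≠ 0; add k_4 = -y**3 + y + 2 to the basis.

The other S-polynomials (S(h_2,k_3), S(h_1,k_4), S(h_2,k_4), S(k_3,k_4)) all reduce to 0 modulo the current basis, so we have a Gröbner basis.
Inter-reduce: drop elements whose leading term is divisible by another's, tail-reduce, and make monic.
Reduced Gröbner basis: {x + y**2 - y - 2, y**3 - y - 2}.

The bases are distinct; the ideals are different.

No, the ideals differ.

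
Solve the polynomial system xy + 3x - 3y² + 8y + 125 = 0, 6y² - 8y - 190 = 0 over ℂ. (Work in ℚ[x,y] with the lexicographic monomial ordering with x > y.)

{(5, -5), (-83/14, 19/3)}

Compute a lex Gröbner basis by Buchberger's algorithm.
f_1 = xy + 3x - 3y² + 8y + 125, LT = xy.
f_2 = 6y² - 8y - 190, LT = y².

S(f_1,f_2): lcm = xy². S = 13/3xy + 95/3x - 3y³ + 8y² + 125y.
  reduce S modulo (f_1, f_2):
  remainder 56/3x + 18y - 10/3 ≠ 0; add h_3 = 56/3x + 18y - 10/3 to the basis.

The other S-polynomials (S(f_1,h_3), S(f_2,h_3)) all reduce to 0 modulo the current basis, so we have a Gröbner basis.
Inter-reduce: drop elements whose leading term is divisible by another's, tail-reduce, and make monic.
Reduced Gröbner basis: {x + 27/28y - 5/28, y² - 4/3y - 95/3}.

Elimination: the polynomial y² - 4/3y - 95/3 lies in the elimination ideal for y, so y ∈ {-5, 19/3}. For each such y, the remaining basis elements (now univariate) give the rest of the solution.
  y = -5: the earlier basis element becomes x - 5 = 0, giving x = 5 — point (5, -5).
  y = 19/3: the earlier basis element becomes x + 83/14 = 0, giving x = -83/14 — point (-83/14, 19/3).
Zero-dimensionality of the ideal guarantees finitely many solutions over ℂ.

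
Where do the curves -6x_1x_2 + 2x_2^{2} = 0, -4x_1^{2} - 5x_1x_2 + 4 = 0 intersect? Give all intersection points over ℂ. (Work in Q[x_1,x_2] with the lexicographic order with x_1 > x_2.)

Compute a lex Gröbner basis by Buchberger's algorithm.
f_1 = -6x_1x_2 + 2x_2^{2}, LT = x_1x_2.
f_2 = -4x_1^{2} - 5x_1x_2 + 4, LT = x_1^{2}.

S(f_1,f_2): lcm = x_1^{2}x_2. S = -\tfrac{19}{12}x_1x_2^{2} + x_2.
  leading term x_1x_2^{2}: subtract (\tfrac{19}{72}x_2)·f_1 from -\tfrac{19}{12}x_1x_2^{2} + x_2 → -\tfrac{19}{36}x_2^{3} + x_2
  leading term x_2^{3}: no divisor's leading term divides it; move -\tfrac{19}{36}x_2^{3} to the remainder.
  leading term x_2: no divisor's leading term divides it; move x_2 to the remainder.
  remainder -\tfrac{19}{36}x_2^{3} + x_2 ≠ 0; add h_3 = -\tfrac{19}{36}x_2^{3} + x_2 to the basis.

The other S-polynomials (S(f_1,h_3), S(f_2,h_3)) all reduce to 0 modulo the current basis, so we have a Gröbner basis.
Inter-reduce: drop elements whose leading term is divisible by another's, tail-reduce, and make monic.
Reduced Gröbner basis: {x_1^{2} + \tfrac{5}{12}x_2^{2} - 1, x_1x_2 - \tfrac{1}{3}x_2^{2}, x_2^{3} - \tfrac{36}{19}x_2}.

From the last basis element, x_2^{3} - \tfrac{36}{19}x_2 = 0, so x_2 takes values in {0, -6*sqrt(19)/19, 6*sqrt(19)/19}. Each choice, substituted upward through the basis, yields the corresponding point(s) of the solution set.
  x_2 = 0: the earlier basis element becomes x_1^{2} - 1 = 0, giving x_1 = -1, 1 — points (-1, 0), (1, 0).
  x_2 = -6*sqrt(19)/19: the earlier basis elements become x_1^{2} - \tfrac{4}{19} = 0; -6*sqrt(19)*x_1/19 - 12/19 = 0, giving x_1 = -2*sqrt(19)/19 — point (-2*sqrt(19)/19, -6*sqrt(19)/19).
  x_2 = 6*sqrt(19)/19: the earlier basis elements become x_1^{2} - \tfrac{4}{19} = 0; 6*sqrt(19)*x_1/19 - 12/19 = 0, giving x_1 = 2*sqrt(19)/19 — point (2*sqrt(19)/19, 6*sqrt(19)/19).

{(-1, 0), (1, 0), (-2*sqrt(19)/19, -6*sqrt(19)/19), (2*sqrt(19)/19, 6*sqrt(19)/19)}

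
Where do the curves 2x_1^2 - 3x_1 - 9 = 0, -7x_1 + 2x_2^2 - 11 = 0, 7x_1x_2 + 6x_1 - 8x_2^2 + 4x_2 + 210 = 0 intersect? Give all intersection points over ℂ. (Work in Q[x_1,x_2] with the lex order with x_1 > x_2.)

{(3, -4)}

Compute a lex Gröbner basis by Buchberger's algorithm.
f_1 = 2x_1^2 - 3x_1 - 9, LT = x_1^2.
f_2 = -7x_1 + 2x_2^2 - 11, LT = x_1.
f_3 = 7x_1x_2 + 6x_1 - 8x_2^2 + 4x_2 + 210, LT = x_1x_2.

S(f_1,f_2): lcm = x_1^2. S = 2/7x_1x_2^2 - 43/14x_1 - 9/2.
  leading term x_1x_2^2: subtract (-2/49x_2^2)·f_2 from 2/7x_1x_2^2 - 43/14x_1 - 9/2 → -43/14x_1 + 4/49x_2^4 - 22/49x_2^2 - 9/2
  leading term x_1: subtract (43/98)·f_2 from -43/14x_1 + 4/49x_2^4 - 22/49x_2^2 - 9/2 → 4/49x_2^4 - 65/49x_2^2 + 16/49
  leading term x_2^4: no divisor's leading term divides it; move 4/49x_2^4 to the remainder.
  leading term x_2^2: no divisor's leading term divides it; move -65/49x_2^2 to the remainder.
  leading term 1: no divisor's leading term divides it; move 16/49 to the remainder.
  remainder 4/49x_2^4 - 65/49x_2^2 + 16/49 ≠ 0; add h_4 = 4/49x_2^4 - 65/49x_2^2 + 16/49 to the basis.

S(f_1,f_3): lcm = x_1^2x_2. S = -6/7x_1^2 + 8/7x_1x_2^2 - 29/14x_1x_2 - 30x_1 - 9/2x_2.
  leading term x_1^2: subtract (-3/7)·f_1 from -6/7x_1^2 + 8/7x_1x_2^2 - 29/14x_1x_2 - 30x_1 - 9/2x_2 → 8/7x_1x_2^2 - 29/14x_1x_2 - 219/7x_1 - 9/2x_2 - 27/7
  leading term x_1x_2^2: subtract (-8/49x_2^2)·f_2 from 8/7x_1x_2^2 - 29/14x_1x_2 - 219/7x_1 - 9/2x_2 - 27/7 → -29/14x_1x_2 - 219/7x_1 + 16/49x_2^4 - 88/49x_2^2 - 9/2x_2 - 27/7
  leading term x_1x_2: subtract (29/98x_2)·f_2 from -29/14x_1x_2 - 219/7x_1 + 16/49x_2^4 - 88/49x_2^2 - 9/2x_2 - 27/7 → -219/7x_1 + 16/49x_2^4 - 29/49x_2^3 - 88/49x_2^2 - 61/49x_2 - 27/7
  leading term x_1: subtract (219/49)·f_2 from -219/7x_1 + 16/49x_2^4 - 29/49x_2^3 - 88/49x_2^2 - 61/49x_2 - 27/7 → 16/49x_2^4 - 29/49x_2^3 - 526/49x_2^2 - 61/49x_2 + 2220/49
  leading term x_2^4: subtract (4)·h_4 from 16/49x_2^4 - 29/49x_2^3 - 526/49x_2^2 - 61/49x_2 + 2220/49 → -29/49x_2^3 - 38/7x_2^2 - 61/49x_2 + 44
  leading term x_2^3: no divisor's leading term divides it; move -29/49x_2^3 to the remainder.
  leading term x_2^2: no divisor's leading term divides it; move -38/7x_2^2 to the remainder.
  leading term x_2: no divisor's leading term divides it; move -61/49x_2 to the remainder.
  leading term 1: no divisor's leading term divides it; move 44 to the remainder.
  remainder -29/49x_2^3 - 38/7x_2^2 - 61/49x_2 + 44 ≠ 0; add h_5 = -29/49x_2^3 - 38/7x_2^2 - 61/49x_2 + 44 to the basis.

S(f_2,f_3): lcm = x_1x_2. S = -6/7x_1 - 2/7x_2^3 + 8/7x_2^2 + x_2 - 30.
  leading term x_1: subtract (6/49)·f_2 from -6/7x_1 - 2/7x_2^3 + 8/7x_2^2 + x_2 - 30 → -2/7x_2^3 + 44/49x_2^2 + x_2 - 1404/49
  leading term x_2^3: subtract (14/29)·h_5 from -2/7x_2^3 + 44/49x_2^2 + x_2 - 1404/49 → 5000/1421x_2^2 + 325/203x_2 - 70900/1421
  leading term x_2^2: no divisor's leading term divides it; move 5000/1421x_2^2 to the remainder.
  leading term x_2: no divisor's leading term divides it; move 325/203x_2 to the remainder.
  leading term 1: no divisor's leading term divides it; move -70900/1421 to the remainder.
  remainder 5000/1421x_2^2 + 325/203x_2 - 70900/1421 ≠ 0; add h_6 = 5000/1421x_2^2 + 325/203x_2 - 70900/1421 to the basis.

S(f_3,h_4): lcm = x_1x_2^4. S = 6/7x_1x_2^3 + 65/4x_1x_2^2 - 4x_1 - 8/7x_2^5 + 4/7x_2^4 + 30x_2^3.
  leading term x_1x_2^3: subtract (-6/49x_2^3)·f_2 from 6/7x_1x_2^3 + 65/4x_1x_2^2 - 4x_1 - 8/7x_2^5 + 4/7x_2^4 + 30x_2^3 → 65/4x_1x_2^2 - 4x_1 - 44/49x_2^5 + 4/7x_2^4 + 1404/49x_2^3
  leading term x_1x_2^2: subtract (-65/28x_2^2)·f_2 from 65/4x_1x_2^2 - 4x_1 - 44/49x_2^5 + 4/7x_2^4 + 1404/49x_2^3 → -4x_1 - 44/49x_2^5 + 73/14x_2^4 + 1404/49x_2^3 - 715/28x_2^2
  leading term x_1: subtract (4/7)·f_2 from -4x_1 - 44/49x_2^5 + 73/14x_2^4 + 1404/49x_2^3 - 715/28x_2^2 → -44/49x_2^5 + 73/14x_2^4 + 1404/49x_2^3 - 747/28x_2^2 + 44/7
  leading term x_2^5: subtract (-11x_2)·h_4 from -44/49x_2^5 + 73/14x_2^4 + 1404/49x_2^3 - 747/28x_2^2 + 44/7 → 73/14x_2^4 + 689/49x_2^3 - 747/28x_2^2 + 176/49x_2 + 44/7
  leading term x_2^4: subtract (511/8)·h_4 from 73/14x_2^4 + 689/49x_2^3 - 747/28x_2^2 + 176/49x_2 + 44/7 → 689/49x_2^3 + 3251/56x_2^2 + 176/49x_2 - 102/7
  leading term x_2^3: subtract (-689/29)·h_5 from 689/49x_2^3 + 3251/56x_2^2 + 176/49x_2 - 102/7 → -115177/1624x_2^2 - 5275/203x_2 + 209254/203
  leading term x_2^2: subtract (-806239/40000)·h_6 from -115177/1624x_2^2 - 5275/203x_2 + 209254/203 → 70383/11200x_2 + 70383/2800
  leading term x_2: no divisor's leading term divides it; move 70383/11200x_2 to the remainder.
  leading term 1: no divisor's leading term divides it; move 70383/2800 to the remainder.
  remainder 70383/11200x_2 + 70383/2800 ≠ 0; add h_7 = 70383/11200x_2 + 70383/2800 to the basis.

The other S-polynomials (S(f_1,h_4), S(f_2,h_4), S(f_1,h_5), S(f_2,h_5), S(f_3,h_5), S(h_4,h_5), S(f_1,h_6), S(f_2,h_6), S(f_3,h_6), S(h_4,h_6), S(h_5,h_6), S(f_1,h_7), S(f_2,h_7), S(f_3,h_7), S(h_4,h_7), S(h_5,h_7), S(h_6,h_7)) all reduce to 0 modulo the current basis, so we have a Gröbner basis.
Inter-reduce: drop elements whose leading term is divisible by another's, tail-reduce, and make monic.
Reduced Gröbner basis: {x_1 - 3, x_2 + 4}.

Since the basis is lex-ordered, x_2 + 4 is univariate in x_2. Its roots are {-4}. Back-substituting each root into the other basis elements fixes the other coordinates.
  x_2 = -4: the earlier basis element becomes x_1 - 3 = 0, giving x_1 = 3 — point (3, -4).
Check: every point annihilates each of the original generators.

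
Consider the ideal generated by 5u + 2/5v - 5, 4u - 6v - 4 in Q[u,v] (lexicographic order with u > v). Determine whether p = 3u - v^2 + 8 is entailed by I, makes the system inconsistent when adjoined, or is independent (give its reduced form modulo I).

First compute the reduced Gröbner basis of I by Buchberger's algorithm.
f_1 = 5u + 2/5v - 5, LT = u.
f_2 = 4u - 6v - 4, LT = u.

S(f_1,f_2): lcm = u. S = 79/50v.
  leading term v: no divisor's leading term divides it; move 79/50v to the remainder.
  remainder 79/50v ≠ 0; add h_3 = 79/50v to the basis.

The other S-polynomials (S(f_1,h_3), S(f_2,h_3)) all reduce to 0 modulo the current basis, so we have a Gröbner basis.
Inter-reduce: drop elements whose leading term is divisible by another's, tail-reduce, and make monic.
Reduced Gröbner basis: {u - 1, v}.
Label its elements g_1 = u - 1, g_2 = v.

Reduce p = 3u - v^2 + 8 modulo G:
  leading term u: subtract (3)·g_1 from 3u - v^2 + 8 → -v^2 + 11
  leading term v^2: subtract (-v)·g_2 from -v^2 + 11 → 11
  leading term 1: no divisor's leading term divides it; move 11 to the remainder.
  normal form = 11.
The normal form is nonzero, so p ∉ I. Since p minus its normal form lies in I, I + (p) = I + (r) where r = 11; decide whether this ideal is the whole ring.
Here r = 11 is a nonzero constant, hence a unit: 1 ∈ I + (p), the Gröbner basis of I + (p) is {1}, and the enlarged system has no common solution — adjoining p is inconsistent.

Adjoining 3u - v^2 + 8 makes the ideal the whole ring: the system is inconsistent.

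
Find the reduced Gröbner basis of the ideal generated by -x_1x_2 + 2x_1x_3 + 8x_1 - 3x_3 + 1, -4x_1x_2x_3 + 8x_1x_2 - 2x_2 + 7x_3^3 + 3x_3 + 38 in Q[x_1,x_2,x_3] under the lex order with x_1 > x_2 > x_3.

G = {x_1x_2 - 2x_1x_3 - 8x_1 + 3x_3 - 1, x_1x_3^2 + 2x_1x_3 - 8x_1 + 1/4x_2 - 7/8x_3^3 - 3/2x_3^2 + 25/8x_3 - 23/4, x_2^2 - 7/2x_2x_3^3 - 6x_2x_3^2 + 21/2x_2x_3 - 31x_2 + 7x_3^4 + 28x_3^3 + 3x_3^2 + 50x_3 + 152}

f_1 = -x_1x_2 + 2x_1x_3 + 8x_1 - 3x_3 + 1, LT = x_1x_2.
f_2 = -4x_1x_2x_3 + 8x_1x_2 - 2x_2 + 7x_3^3 + 3x_3 + 38, LT = x_1x_2x_3.

S(f_1,f_2): lcm = x_1x_2x_3. S = 2x_1x_2 - 2x_1x_3^2 - 8x_1x_3 - 1/2x_2 + 7/4x_3^3 + 3x_3^2 - 1/4x_3 + 19/2.
  leading term x_1x_2: subtract (-2)·f_1 from 2x_1x_2 - 2x_1x_3^2 - 8x_1x_3 - 1/2x_2 + 7/4x_3^3 + 3x_3^2 - 1/4x_3 + 19/2 → -2x_1x_3^2 - 4x_1x_3 + 16x_1 - 1/2x_2 + 7/4x_3^3 + 3x_3^2 - 25/4x_3 + 23/2
  leading term x_1x_3^2: no divisor's leading term divides it; move -2x_1x_3^2 to the remainder.
  leading term x_1x_3: no divisor's leading term divides it; move -4x_1x_3 to the remainder.
  leading term x_1: no divisor's leading term divides it; move 16x_1 to the remainder.
  leading term x_2: no divisor's leading term divides it; move -1/2x_2 to the remainder.
  leading term x_3^3: no divisor's leading term divides it; move 7/4x_3^3 to the remainder.
  leading term x_3^2: no divisor's leading term divides it; move 3x_3^2 to the remainder.
  leading term x_3: no divisor's leading term divides it; move -25/4x_3 to the remainder.
  leading term 1: no divisor's leading term divides it; move 23/2 to the remainder.
  remainder -2x_1x_3^2 - 4x_1x_3 + 16x_1 - 1/2x_2 + 7/4x_3^3 + 3x_3^2 - 25/4x_3 + 23/2 ≠ 0; add g_3 = -2x_1x_3^2 - 4x_1x_3 + 16x_1 - 1/2x_2 + 7/4x_3^3 + 3x_3^2 - 25/4x_3 + 23/2 to the basis.

S(f_1,g_3): lcm = x_1x_2x_3^2. S = -2x_1x_2x_3 + 8x_1x_2 - 2x_1x_3^3 - 8x_1x_3^2 - 1/4x_2^2 + 7/8x_2x_3^3 + 3/2x_2x_3^2 - 25/8x_2x_3 + 23/4x_2 + 3x_3^3 - x_3^2.
  leading term x_1x_2x_3: subtract (2x_3)·f_1 from -2x_1x_2x_3 + 8x_1x_2 - 2x_1x_3^3 - 8x_1x_3^2 - 1/4x_2^2 + 7/8x_2x_3^3 + 3/2x_2x_3^2 - 25/8x_2x_3 + 23/4x_2 + 3x_3^3 - x_3^2 → 8x_1x_2 - 2x_1x_3^3 - 12x_1x_3^2 - 16x_1x_3 - 1/4x_2^2 + 7/8x_2x_3^3 + 3/2x_2x_3^2 - 25/8x_2x_3 + 23/4x_2 + 3x_3^3 + 5x_3^2 - 2x_3
  leading term x_1x_2: subtract (-8)·f_1 from 8x_1x_2 - 2x_1x_3^3 - 12x_1x_3^2 - 16x_1x_3 - 1/4x_2^2 + 7/8x_2x_3^3 + 3/2x_2x_3^2 - 25/8x_2x_3 + 23/4x_2 + 3x_3^3 + 5x_3^2 - 2x_3 → -2x_1x_3^3 - 12x_1x_3^2 + 64x_1 - 1/4x_2^2 + 7/8x_2x_3^3 + 3/2x_2x_3^2 - 25/8x_2x_3 + 23/4x_2 + 3x_3^3 + 5x_3^2 - 26x_3 + 8
  leading term x_1x_3^3: subtract (x_3)·g_3 from -2x_1x_3^3 - 12x_1x_3^2 + 64x_1 - 1/4x_2^2 + 7/8x_2x_3^3 + 3/2x_2x_3^2 - 25/8x_2x_3 + 23/4x_2 + 3x_3^3 + 5x_3^2 - 26x_3 + 8 → -8x_1x_3^2 - 16x_1x_3 + 64x_1 - 1/4x_2^2 + 7/8x_2x_3^3 + 3/2x_2x_3^2 - 21/8x_2x_3 + 23/4x_2 - 7/4x_3^4 + 45/4x_3^2 - 75/2x_3 + 8
  leading term x_1x_3^2: subtract (4)·g_3 from -8x_1x_3^2 - 16x_1x_3 + 64x_1 - 1/4x_2^2 + 7/8x_2x_3^3 + 3/2x_2x_3^2 - 21/8x_2x_3 + 23/4x_2 - 7/4x_3^4 + 45/4x_3^2 - 75/2x_3 + 8 → -1/4x_2^2 + 7/8x_2x_3^3 + 3/2x_2x_3^2 - 21/8x_2x_3 + 31/4x_2 - 7/4x_3^4 - 7x_3^3 - 3/4x_3^2 - 25/2x_3 - 38
  leading term x_2^2: no divisor's leading term divides it; move -1/4x_2^2 to the remainder.
  leading term x_2x_3^3: no divisor's leading term divides it; move 7/8x_2x_3^3 to the remainder.
  leading term x_2x_3^2: no divisor's leading term divides it; move 3/2x_2x_3^2 to the remainder.
  leading term x_2x_3: no divisor's leading term divides it; move -21/8x_2x_3 to the remainder.
  leading term x_2: no divisor's leading term divides it; move 31/4x_2 to the remainder.
  leading term x_3^4: no divisor's leading term divides it; move -7/4x_3^4 to the remainder.
  leading term x_3^3: no divisor's leading term divides it; move -7x_3^3 to the remainder.
  leading term x_3^2: no divisor's leading term divides it; move -3/4x_3^2 to the remainder.
  leading term x_3: no divisor's leading term divides it; move -25/2x_3 to the remainder.
  leading term 1: no divisor's leading term divides it; move -38 to the remainder.
  remainder -1/4x_2^2 + 7/8x_2x_3^3 + 3/2x_2x_3^2 - 21/8x_2x_3 + 31/4x_2 - 7/4x_3^4 - 7x_3^3 - 3/4x_3^2 - 25/2x_3 - 38 ≠ 0; add g_4 = -1/4x_2^2 + 7/8x_2x_3^3 + 3/2x_2x_3^2 - 21/8x_2x_3 + 31/4x_2 - 7/4x_3^4 - 7x_3^3 - 3/4x_3^2 - 25/2x_3 - 38 to the basis.

The other S-polynomials (S(f_2,g_3), S(f_1,g_4), S(f_2,g_4), S(g_3,g_4)) all reduce to 0 modulo the current basis, so we have a Gröbner basis.
Inter-reduce: drop elements whose leading term is divisible by another's, tail-reduce, and make monic.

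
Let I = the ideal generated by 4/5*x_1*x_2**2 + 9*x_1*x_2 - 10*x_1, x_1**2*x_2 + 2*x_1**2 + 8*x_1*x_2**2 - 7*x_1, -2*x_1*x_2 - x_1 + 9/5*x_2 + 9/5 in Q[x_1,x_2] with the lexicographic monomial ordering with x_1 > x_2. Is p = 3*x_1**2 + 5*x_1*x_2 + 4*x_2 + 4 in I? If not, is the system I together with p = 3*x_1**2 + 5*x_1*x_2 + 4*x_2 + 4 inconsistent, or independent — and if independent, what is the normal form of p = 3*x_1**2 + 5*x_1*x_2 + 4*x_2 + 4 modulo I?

3*x_1**2 + 5*x_1*x_2 + 4*x_2 + 4 lies in I (it reduces to 0).

First compute the reduced Gröbner basis of I by Buchberger's algorithm.
f_1 = 4/5*x_1*x_2**2 + 9*x_1*x_2 - 10*x_1, LT = x_1*x_2**2.
f_2 = x_1**2*x_2 + 2*x_1**2 + 8*x_1*x_2**2 - 7*x_1, LT = x_1**2*x_2.
f_3 = -2*x_1*x_2 - x_1 + 9/5*x_2 + 9/5, LT = x_1*x_2.

S(f_1,f_2): lcm = x_1**2*x_2**2. S = 37/4*x_1**2*x_2 - 25/2*x_1**2 - 8*x_1*x_2**3 + 7*x_1*x_2.
  reduce S modulo (f_1, f_2, f_3):
  remainder -31*x_1**2 + 1605/4*x_1 - 2457/10*x_2 - 2457/10 ≠ 0; add h_4 = -31*x_1**2 + 1605/4*x_1 - 2457/10*x_2 - 2457/10 to the basis.

S(f_1,f_3): lcm = x_1*x_2**2. S = 43/4*x_1*x_2 - 25/2*x_1 + 9/10*x_2**2 + 9/10*x_2.
  reduce S modulo (f_1, f_2, f_3, h_4):
  remainder -143/8*x_1 + 9/10*x_2**2 + 423/40*x_2 + 387/40 ≠ 0; add h_5 = -143/8*x_1 + 9/10*x_2**2 + 423/40*x_2 + 387/40 to the basis.

S(f_2,f_3): lcm = x_1**2*x_2. S = 3/2*x_1**2 + 8*x_1*x_2**2 + 9/10*x_1*x_2 - 61/10*x_1.
  reduce S modulo (f_1, f_2, f_3, h_4, h_5):
  remainder 1761777/221650*x_2**2 + 233307/177320*x_2 - 5880573/886600 ≠ 0; add h_6 = 1761777/221650*x_2**2 + 233307/177320*x_2 - 5880573/886600 to the basis.

S(f_1,h_4): lcm = x_1**2*x_2**2. S = 45/4*x_1**2*x_2 - 25/2*x_1**2 + 1605/124*x_1*x_2**2 - 2457/310*x_2**3 - 2457/310*x_2**2.
  reduce S modulo (f_1, f_2, f_3, h_4, h_5, h_6):
  remainder 6522149342709/340615440080*x_2 + 6522149342709/340615440080 ≠ 0; add h_7 = 6522149342709/340615440080*x_2 + 6522149342709/340615440080 to the basis.

The other S-polynomials (S(f_2,h_4), S(f_3,h_4), S(f_1,h_5), S(f_2,h_5), S(f_3,h_5), S(h_4,h_5), S(f_1,h_6), S(f_2,h_6), S(f_3,h_6), S(h_4,h_6), S(h_5,h_6), S(f_1,h_7), S(f_2,h_7), S(f_3,h_7), S(h_4,h_7), S(h_5,h_7), S(h_6,h_7)) all reduce to 0 modulo the current basis, so we have a Gröbner basis.
Inter-reduce: drop elements whose leading term is divisible by another's, tail-reduce, and make monic.
Reduced Gröbner basis: {x_1, x_2 + 1}.
Label its elements g_1 = x_1, g_2 = x_2 + 1.

Reduce p = 3*x_1**2 + 5*x_1*x_2 + 4*x_2 + 4 modulo G:
  leading term x_1**2: subtract (3*x_1)·g_1 from 3*x_1**2 + 5*x_1*x_2 + 4*x_2 + 4 → 5*x_1*x_2 + 4*x_2 + 4
  leading term x_1*x_2: subtract (5*x_2)·g_1 from 5*x_1*x_2 + 4*x_2 + 4 → 4*x_2 + 4
  leading term x_2: subtract (4)·g_2 from 4*x_2 + 4 → 0
  normal form = 0.
Since the normal form is 0, p ∈ I.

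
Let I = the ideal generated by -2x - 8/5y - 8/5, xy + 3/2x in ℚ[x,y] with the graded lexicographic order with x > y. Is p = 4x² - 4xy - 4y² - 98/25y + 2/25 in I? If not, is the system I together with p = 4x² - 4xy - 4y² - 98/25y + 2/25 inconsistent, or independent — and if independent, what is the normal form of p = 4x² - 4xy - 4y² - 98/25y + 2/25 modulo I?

4x² - 4xy - 4y² - 98/25y + 2/25 lies in I (it reduces to 0).

First compute the reduced Gröbner basis of I by Buchberger's algorithm.
f_1 = -2x - 8/5y - 8/5, LT = x.
f_2 = xy + 3/2x, LT = xy.

S(f_1,f_2): lcm = xy. S = ⅘y² - 3/2x + ⅘y.
  leading term y²: no divisor's leading term divides it; move ⅘y² to the remainder.
  leading term x: subtract (¾)·f_1 from -3/2x + ⅘y → 2y + 6/5
  leading term y: no divisor's leading term divides it; move 2y to the remainder.
  leading term 1: no divisor's leading term divides it; move 6/5 to the remainder.
  remainder ⅘y² + 2y + 6/5 ≠ 0; add h_3 = ⅘y² + 2y + 6/5 to the basis.

The other S-polynomials (S(f_1,h_3), S(f_2,h_3)) all reduce to 0 modulo the current basis, so we have a Gröbner basis.
Inter-reduce: drop elements whose leading term is divisible by another's, tail-reduce, and make monic.
Reduced Gröbner basis: {y² + 5/2y + 3/2, x + ⅘y + ⅘}.
Label its elements g_1 = y² + 5/2y + 3/2, g_2 = x + ⅘y + ⅘.

Reduce p = 4x² - 4xy - 4y² - 98/25y + 2/25 modulo G:
  leading term x²: subtract (4x)·g_2 from 4x² - 4xy - 4y² - 98/25y + 2/25 → -36/5xy - 4y² - 16/5x - 98/25y + 2/25
  leading term xy: subtract (-36/5y)·g_2 from -36/5xy - 4y² - 16/5x - 98/25y + 2/25 → 44/25y² - 16/5x + 46/25y + 2/25
  leading term y²: subtract (44/25)·g_1 from 44/25y² - 16/5x + 46/25y + 2/25 → -16/5x - 64/25y - 64/25
  leading term x: subtract (-16/5)·g_2 from -16/5x - 64/25y - 64/25 → 0
  normal form = 0.
Since the normal form is 0, p ∈ I.

Ideal membership is decidable via reduction modulo a Gröbner basis.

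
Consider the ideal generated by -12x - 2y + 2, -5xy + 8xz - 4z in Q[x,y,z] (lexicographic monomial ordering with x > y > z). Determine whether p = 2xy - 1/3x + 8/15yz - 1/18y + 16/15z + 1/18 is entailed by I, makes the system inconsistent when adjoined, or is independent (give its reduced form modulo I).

2xy - 1/3x + 8/15yz - 1/18y + 16/15z + 1/18 lies in I (it reduces to 0).

First compute the reduced Gröbner basis of I by Buchberger's algorithm.
f_1 = -12x - 2y + 2, LT = x.
f_2 = -5xy + 8xz - 4z, LT = xy.

S(f_1,f_2): lcm = xy. S = 8/5xz + 1/6y^2 - 1/6y - 4/5z.
  reduce S modulo (f_1, f_2):
  remainder 1/6y^2 - 4/15yz - 1/6y - 8/15z ≠ 0; add h_3 = 1/6y^2 - 4/15yz - 1/6y - 8/15z to the basis.

The other S-polynomials (S(f_1,h_3), S(f_2,h_3)) all reduce to 0 modulo the current basis, so we have a Gröbner basis.
Inter-reduce: drop elements whose leading term is divisible by another's, tail-reduce, and make monic.
Reduced Gröbner basis: {x + 1/6y - 1/6, y^2 - 8/5yz - y - 16/5z}.
Label its elements g_1 = x + 1/6y - 1/6, g_2 = y^2 - 8/5yz - y - 16/5z.

Reduce p = 2xy - 1/3x + 8/15yz - 1/18y + 16/15z + 1/18 modulo G:
  leading term xy: subtract (2y)·g_1 from 2xy - 1/3x + 8/15yz - 1/18y + 16/15z + 1/18 → -1/3x - 1/3y^2 + 8/15yz + 5/18y + 16/15z + 1/18
  leading term x: subtract (-1/3)·g_1 from -1/3x - 1/3y^2 + 8/15yz + 5/18y + 16/15z + 1/18 → -1/3y^2 + 8/15yz + 1/3y + 16/15z
  leading term y^2: subtract (-1/3)·g_2 from -1/3y^2 + 8/15yz + 1/3y + 16/15z → 0
  normal form = 0.
Since the normal form is 0, p ∈ I.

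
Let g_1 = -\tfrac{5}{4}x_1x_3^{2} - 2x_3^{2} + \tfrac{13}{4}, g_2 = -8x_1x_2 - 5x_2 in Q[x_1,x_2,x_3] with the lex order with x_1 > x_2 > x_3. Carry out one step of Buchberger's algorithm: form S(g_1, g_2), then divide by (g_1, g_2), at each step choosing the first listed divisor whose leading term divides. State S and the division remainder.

S(g_1, g_2) = \tfrac{39}{40}x_2x_3^{2} - \tfrac{13}{5}x_2; remainder on division = \tfrac{39}{40}x_2x_3^{2} - \tfrac{13}{5}x_2.

lcm(LM(g_1), LM(g_2)) = x_1x_2x_3^{2}.
S = (lcm/LT(g_1))·g_1 − (lcm/LT(g_2))·g_2 = \tfrac{39}{40}x_2x_3^{2} - \tfrac{13}{5}x_2.
Reduce S modulo (g_1, g_2) in that order:
  leading term x_2x_3^{2}: no divisor's leading term divides it; move \tfrac{39}{40}x_2x_3^{2} to the remainder.
  leading term x_2: no divisor's leading term divides it; move -\tfrac{13}{5}x_2 to the remainder.
The remainder \tfrac{39}{40}x_2x_3^{2} - \tfrac{13}{5}x_2 is nonzero, so it would be added as the next basis element.
An S-polynomial is built so that the two leading terms cancel; whether anything survives reduction is exactly the Gröbner-basis criterion.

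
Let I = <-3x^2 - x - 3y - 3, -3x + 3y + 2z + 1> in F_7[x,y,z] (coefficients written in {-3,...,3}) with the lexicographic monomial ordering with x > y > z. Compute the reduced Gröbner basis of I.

The reduced Gröbner basis is the canonical form of the ideal for this ordering.

f_1 = -3x^2 - x - 3y - 3, LT = x^2.
f_2 = -3x + 3y + 2z + 1, LT = x.

S(f_1,f_2): lcm = x^2. S = xy + 3xz + 3x + y + 1.
  leading term xy: subtract (2y)·f_2 from xy + 3xz + 3x + y + 1 → 3xz + 3x + y^2 + 3yz - y + 1
  leading term xz: subtract (-z)·f_2 from 3xz + 3x + y^2 + 3yz - y + 1 → 3x + y^2 - yz - y + 2z^2 + z + 1
  leading term x: subtract (-1)·f_2 from 3x + y^2 - yz - y + 2z^2 + z + 1 → y^2 - yz + 2y + 2z^2 + 3z + 2
  leading term y^2: no divisor's leading term divides it; move y^2 to the remainder.
  leading term yz: no divisor's leading term divides it; move -yz to the remainder.
  leading term y: no divisor's leading term divides it; move 2y to the remainder.
  leading term z^2: no divisor's leading term divides it; move 2z^2 to the remainder.
  leading term z: no divisor's leading term divides it; move 3z to the remainder.
  leading term 1: no divisor's leading term divides it; move 2 to the remainder.
  remainder y^2 - yz + 2y + 2z^2 + 3z + 2 ≠ 0; add g_3 = y^2 - yz + 2y + 2z^2 + 3z + 2 to the basis.

S(f_1,g_3): leading monomials are coprime, so the S-polynomial reduces to 0 (Buchberger's first criterion).
S(f_2,g_3): leading monomials are coprime, so the S-polynomial reduces to 0 (Buchberger's first criterion).
Every S-polynomial of the final basis reduces to 0, so we have a Gröbner basis.
Inter-reduce: drop elements whose leading term is divisible by another's, tail-reduce, and make monic.

G = {x - y - 3z + 2, y^2 - yz + 2y + 2z^2 + 3z + 2}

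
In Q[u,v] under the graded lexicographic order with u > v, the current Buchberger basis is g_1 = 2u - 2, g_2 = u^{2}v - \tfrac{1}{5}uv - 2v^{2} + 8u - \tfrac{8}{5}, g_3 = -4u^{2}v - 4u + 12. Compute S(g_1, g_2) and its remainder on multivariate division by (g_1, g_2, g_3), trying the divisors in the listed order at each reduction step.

lcm(LM(g_1), LM(g_2)) = u^{2}v.
S = (lcm/LT(g_1))·g_1 − (lcm/LT(g_2))·g_2 = -\tfrac{4}{5}uv + 2v^{2} - 8u + \tfrac{8}{5}.
Reduce S modulo (g_1, g_2, g_3) in that order:
  leading term uv: subtract (-\tfrac{2}{5}v)·g_1 from -\tfrac{4}{5}uv + 2v^{2} - 8u + \tfrac{8}{5} → 2v^{2} - 8u - \tfrac{4}{5}v + \tfrac{8}{5}
  leading term v^{2}: no divisor's leading term divides it; move 2v^{2} to the remainder.
  leading term u: subtract (-4)·g_1 from -8u - \tfrac{4}{5}v + \tfrac{8}{5} → -\tfrac{4}{5}v - \tfrac{32}{5}
  leading term v: no divisor's leading term divides it; move -\tfrac{4}{5}v to the remainder.
  leading term 1: no divisor's leading term divides it; move -\tfrac{32}{5} to the remainder.
The remainder 2v^{2} - \tfrac{4}{5}v - \tfrac{32}{5} is nonzero, so it would be added as the next basis element.
An S-polynomial is built so that the two leading terms cancel; whether anything survives reduction is exactly the Gröbner-basis criterion.

S(g_1, g_2) = -\tfrac{4}{5}uv + 2v^{2} - 8u + \tfrac{8}{5}; remainder on division = 2v^{2} - \tfrac{4}{5}v - \tfrac{32}{5}.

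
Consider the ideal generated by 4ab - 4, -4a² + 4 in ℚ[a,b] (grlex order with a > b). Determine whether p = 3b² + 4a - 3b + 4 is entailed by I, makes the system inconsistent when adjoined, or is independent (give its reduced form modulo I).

First compute the reduced Gröbner basis of I by Buchberger's algorithm.
f_1 = 4ab - 4, LT = ab.
f_2 = -4a² + 4, LT = a².

S(f_1,f_2): lcm = a²b. S = -a + b.
  reduce S modulo (f_1, f_2):
  remainder -a + b ≠ 0; add h_3 = -a + b to the basis.

S(f_1,h_3): lcm = ab. S = b² - 1.
  reduce S modulo (f_1, f_2, h_3):
  remainder b² - 1 ≠ 0; add h_4 = b² - 1 to the basis.

The other S-polynomials (S(f_2,h_3), S(f_1,h_4), S(f_2,h_4), S(h_3,h_4)) all reduce to 0 modulo the current basis, so we have a Gröbner basis.
Inter-reduce: drop elements whose leading term is divisible by another's, tail-reduce, and make monic.
Reduced Gröbner basis: {b² - 1, a - b}.
Label its elements g_1 = b² - 1, g_2 = a - b.

Reduce p = 3b² + 4a - 3b + 4 modulo G:
  leading term b²: subtract (3)·g_1 from 3b² + 4a - 3b + 4 → 4a - 3b + 7
  leading term a: subtract (4)·g_2 from 4a - 3b + 7 → b + 7
  leading term b: no divisor's leading term divides it; move b to the remainder.
  leading term 1: no divisor's leading term divides it; move 7 to the remainder.
  normal form = b + 7.
The normal form is nonzero, so p ∉ I. Since p minus its normal form lies in I, I + (p) = I + (r) where r = b + 7; decide whether this ideal is the whole ring.
Run Buchberger on G together with r (pairs among the g_i already reduce to 0 since G is a Gröbner basis):
g_1 = b² - 1, LT = b².
g_2 = a - b, LT = a.
r = b + 7, LT = b.

S(g_1,r): lcm = b². S = -7b - 1.
  reduce S modulo (g_1, g_2, r):
  remainder 48 ≠ 0; add m_4 = 48 to the basis.

The other S-polynomials (S(g_1,g_2), S(g_2,r), S(g_1,m_4), S(g_2,m_4), S(r,m_4)) all reduce to 0 modulo the current basis, so we have a Gröbner basis.
Inter-reduce: drop elements whose leading term is divisible by another's, tail-reduce, and make monic.
Reduced Gröbner basis: {1}.
The reduced Gröbner basis of I + (p) is {1}: the ideal is the whole ring, so the enlarged system has no common solution — adjoining p is inconsistent.

Adjoining 3b² + 4a - 3b + 4 makes the ideal the whole ring: the system is inconsistent.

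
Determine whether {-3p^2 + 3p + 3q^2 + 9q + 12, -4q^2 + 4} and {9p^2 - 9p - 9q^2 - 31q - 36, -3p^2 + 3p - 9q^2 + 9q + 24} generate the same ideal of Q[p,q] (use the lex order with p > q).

Since reduced Gröbner bases are canonical representatives of ideals under a given ordering, it suffices to compute and compare them.
Buchberger on the first generating set:
f_1 = -3p^2 + 3p + 3q^2 + 9q + 12, LT = p^2.
f_2 = -4q^2 + 4, LT = q^2.

The S-polynomials (S(f_1,f_2)) all reduce to 0 modulo the current basis, so we have a Gröbner basis.
Inter-reduce: drop elements whose leading term is divisible by another's, tail-reduce, and make monic.
Reduced Gröbner basis: {p^2 - p - 3q - 5, q^2 - 1}.

Buchberger on the second generating set:
h_1 = 9p^2 - 9p - 9q^2 - 31q - 36, LT = p^2.
h_2 = -3p^2 + 3p - 9q^2 + 9q + 24, LT = p^2.

S(h_1,h_2): lcm = p^2. S = -4q^2 - 4/9q + 4.
  leading term q^2: no divisor's leading term divides it; move -4q^2 to the remainder.
  leading term q: no divisor's leading term divides it; move -4/9q to the remainder.
  leading term 1: no divisor's leading term divides it; move 4 to the remainder.
  remainder -4q^2 - 4/9q + 4 ≠ 0; add k_3 = -4q^2 - 4/9q + 4 to the basis.

The other S-polynomials (S(h_1,k_3), S(h_2,k_3)) all reduce to 0 modulo the current basis, so we have a Gröbner basis.
Inter-reduce: drop elements whose leading term is divisible by another's, tail-reduce, and make monic.
Reduced Gröbner basis: {p^2 - p - 10/3q - 5, q^2 + 1/9q - 1}.

The bases are distinct; the ideals are different.
The same test decides containment: I ⊆ J iff every generator of I reduces to 0 modulo a Gröbner basis of J.

No, the ideals differ.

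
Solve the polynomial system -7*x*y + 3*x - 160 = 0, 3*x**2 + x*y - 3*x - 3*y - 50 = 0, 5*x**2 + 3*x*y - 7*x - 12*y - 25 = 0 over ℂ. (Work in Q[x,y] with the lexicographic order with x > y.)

Compute a lex Gröbner basis by Buchberger's algorithm.
f_1 = -7*x*y + 3*x - 160, LT = x*y.
f_2 = 3*x**2 + x*y - 3*x - 3*y - 50, LT = x**2.
f_3 = 5*x**2 + 3*x*y - 7*x - 12*y - 25, LT = x**2.

S(f_1,f_2): lcm = x**2*y. S = -3/7*x**2 - 1/3*x*y**2 + x*y + 160/7*x + y**2 + 50/3*y.
  reduce S modulo (f_1, f_2, f_3):
  remainder 160/7*x + y**2 + 167/7*y - 30 ≠ 0; add h_4 = 160/7*x + y**2 + 167/7*y - 30 to the basis.

S(f_1,f_3): lcm = x**2*y. S = -3/7*x**2 - 3/5*x*y**2 + 7/5*x*y + 160/7*x + 12/5*y**2 + 5*y.
  reduce S modulo (f_1, f_2, f_3, h_4):
  remainder 781/560*y**2 - 22341/3920*y - 2497/392 ≠ 0; add h_5 = 781/560*y**2 - 22341/3920*y - 2497/392 to the basis.

S(f_2,f_3): lcm = x**2. S = -4/15*x*y + 2/5*x + 7/5*y - 35/3.
  reduce S modulo (f_1, f_2, f_3, h_4, h_5):
  remainder 373/355*y - 373/71 ≠ 0; add h_6 = 373/355*y - 373/71 to the basis.

The other S-polynomials (S(f_1,h_4), S(f_2,h_4), S(f_3,h_4), S(f_1,h_5), S(f_2,h_5), S(f_3,h_5), S(h_4,h_5), S(f_1,h_6), S(f_2,h_6), S(f_3,h_6), S(h_4,h_6), S(h_5,h_6)) all reduce to 0 modulo the current basis, so we have a Gröbner basis.
Inter-reduce: drop elements whose leading term is divisible by another's, tail-reduce, and make monic.
Reduced Gröbner basis: {x + 5, y - 5}.

Since the basis is lex-ordered, y - 5 is univariate in y. Its roots are {5}. Back-substituting each root into the other basis elements fixes the other coordinates.
  y = 5: the earlier basis element becomes x + 5 = 0, giving x = -5 — point (-5, 5).
Zero-dimensionality of the ideal guarantees finitely many solutions over ℂ.

{(-5, 5)}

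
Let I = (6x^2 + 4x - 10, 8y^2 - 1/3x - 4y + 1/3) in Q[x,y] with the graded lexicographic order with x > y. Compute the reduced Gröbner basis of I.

G = {x^2 + 2/3x - 5/3, y^2 - 1/24x - 1/2y + 1/24}

f_1 = 6x^2 + 4x - 10, LT = x^2.
f_2 = 8y^2 - 1/3x - 4y + 1/3, LT = y^2.

S(f_1,f_2): leading monomials are coprime, so the S-polynomial reduces to 0 (Buchberger's first criterion).
Every S-polynomial of the final basis reduces to 0, so we have a Gröbner basis.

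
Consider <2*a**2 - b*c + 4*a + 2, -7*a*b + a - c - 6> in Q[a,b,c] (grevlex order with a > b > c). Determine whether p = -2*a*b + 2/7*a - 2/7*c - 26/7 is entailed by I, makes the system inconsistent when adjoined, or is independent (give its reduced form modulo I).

First compute the reduced Gröbner basis of I by Buchberger's algorithm.
f_1 = 2*a**2 - b*c + 4*a + 2, LT = a**2.
f_2 = -7*a*b + a - c - 6, LT = a*b.

S(f_1,f_2): lcm = a**2*b. S = -1/2*b**2*c + 1/7*a**2 + 2*a*b - 1/7*a*c - 6/7*a + b.
  leading term b**2*c: no divisor's leading term divides it; move -1/2*b**2*c to the remainder.
  leading term a**2: subtract (1/14)·f_1 from 1/7*a**2 + 2*a*b - 1/7*a*c - 6/7*a + b → 2*a*b - 1/7*a*c + 1/14*b*c - 8/7*a + b - 1/7
  leading term a*b: subtract (-2/7)·f_2 from 2*a*b - 1/7*a*c + 1/14*b*c - 8/7*a + b - 1/7 → -1/7*a*c + 1/14*b*c - 6/7*a + b - 2/7*c - 13/7
  leading term a*c: no divisor's leading term divides it; move -1/7*a*c to the remainder.
  leading term b*c: no divisor's leading term divides it; move 1/14*b*c to the remainder.
  leading term a: no divisor's leading term divides it; move -6/7*a to the remainder.
  leading term b: no divisor's leading term divides it; move b to the remainder.
  leading term c: no divisor's leading term divides it; move -2/7*c to the remainder.
  leading term 1: no divisor's leading term divides it; move -13/7 to the remainder.
  remainder -1/2*b**2*c - 1/7*a*c + 1/14*b*c - 6/7*a + b - 2/7*c - 13/7 ≠ 0; add h_3 = -1/2*b**2*c - 1/7*a*c + 1/14*b*c - 6/7*a + b - 2/7*c - 13/7 to the basis.

S(f_1,h_3): leading monomials are coprime, so the S-polynomial reduces to 0 (Buchberger's first criterion).
S(f_2,h_3): lcm = a*b**2*c. S = -2/7*a**2*c + 1/7*b*c**2 - 12/7*a**2 + 2*a*b - 4/7*a*c + 6/7*b*c - 26/7*a.
  leading term a**2*c: subtract (-1/7*c)·f_1 from -2/7*a**2*c + 1/7*b*c**2 - 12/7*a**2 + 2*a*b - 4/7*a*c + 6/7*b*c - 26/7*a → -12/7*a**2 + 2*a*b + 6/7*b*c - 26/7*a + 2/7*c
  leading term a**2: subtract (-6/7)·f_1 from -12/7*a**2 + 2*a*b + 6/7*b*c - 26/7*a + 2/7*c → 2*a*b - 2/7*a + 2/7*c + 12/7
  leading term a*b: subtract (-2/7)·f_2 from 2*a*b - 2/7*a + 2/7*c + 12/7 → 0
  remainder 0.

Every S-polynomial of the final basis reduces to 0, so we have a Gröbner basis.
Inter-reduce: drop elements whose leading term is divisible by another's, tail-reduce, and make monic.
Reduced Gröbner basis: {b**2*c + 2/7*a*c - 1/7*b*c + 12/7*a - 2*b + 4/7*c + 26/7, a**2 - 1/2*b*c + 2*a + 1, a*b - 1/7*a + 1/7*c + 6/7}.
Label its elements g_1 = b**2*c + 2/7*a*c - 1/7*b*c + 12/7*a - 2*b + 4/7*c + 26/7, g_2 = a**2 - 1/2*b*c + 2*a + 1, g_3 = a*b - 1/7*a + 1/7*c + 6/7.

Reduce p = -2*a*b + 2/7*a - 2/7*c - 26/7 modulo G:
  leading term a*b: subtract (-2)·g_3 from -2*a*b + 2/7*a - 2/7*c - 26/7 → -2
  leading term 1: no divisor's leading term divides it; move -2 to the remainder.
  normal form = -2.
The normal form is nonzero, so p ∉ I. Since p minus its normal form lies in I, I + (p) = I + (r) where r = -2; decide whether this ideal is the whole ring.
Here r = -2 is a nonzero constant, hence a unit: 1 ∈ I + (p), the Gröbner basis of I + (p) is {1}, and the enlarged system has no common solution — adjoining p is inconsistent.

Adjoining -2*a*b + 2/7*a - 2/7*c - 26/7 makes the ideal the whole ring: the system is inconsistent.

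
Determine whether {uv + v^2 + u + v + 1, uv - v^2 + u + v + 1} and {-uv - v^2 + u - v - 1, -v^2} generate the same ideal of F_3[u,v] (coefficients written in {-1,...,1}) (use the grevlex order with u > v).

No, the ideals differ.

Equality of ideals is decidable: compute both reduced Gröbner bases (unique for the ordering) and check whether they agree.
Buchberger on the first generating set:
f_1 = uv + v^2 + u + v + 1, LT = uv.
f_2 = uv - v^2 + u + v + 1, LT = uv.

S(f_1,f_2): lcm = uv. S = -v^2.
  leading term v^2: no divisor's leading term divides it; move -v^2 to the remainder.
  remainder -v^2 ≠ 0; add g_3 = -v^2 to the basis.

S(f_1,g_3): lcm = uv^2. S = v^3 + uv + v^2 + v.
  leading term v^3: subtract (-v)·g_3 from v^3 + uv + v^2 + v → uv + v^2 + v
  leading term uv: subtract (1)·f_1 from uv + v^2 + v → -u - 1
  leading term u: no divisor's leading term divides it; move -u to the remainder.
  leading term 1: no divisor's leading term divides it; move -1 to the remainder.
  remainder -u - 1 ≠ 0; add g_4 = -u - 1 to the basis.

The other S-polynomials (S(f_2,g_3), S(f_1,g_4), S(f_2,g_4), S(g_3,g_4)) all reduce to 0 modulo the current basis, so we have a Gröbner basis.
Inter-reduce: drop elements whose leading term is divisible by another's, tail-reduce, and make monic.
Reduced Gröbner basis: {v^2, u + 1}.

Buchberger on the second generating set:
h_1 = -uv - v^2 + u - v - 1, LT = uv.
h_2 = -v^2, LT = v^2.

S(h_1,h_2): lcm = uv^2. S = v^3 - uv + v^2 + v.
  leading term v^3: subtract (-v)·h_2 from v^3 - uv + v^2 + v → -uv + v^2 + v
  leading term uv: subtract (1)·h_1 from -uv + v^2 + v → -v^2 - u - v + 1
  leading term v^2: subtract (1)·h_2 from -v^2 - u - v + 1 → -u - v + 1
  leading term u: no divisor's leading term divides it; move -u to the remainder.
  leading term v: no divisor's leading term divides it; move -v to the remainder.
  leading term 1: no divisor's leading term divides it; move 1 to the remainder.
  remainder -u - v + 1 ≠ 0; add k_3 = -u - v + 1 to the basis.

The other S-polynomials (S(h_1,k_3), S(h_2,k_3)) all reduce to 0 modulo the current basis, so we have a Gröbner basis.
Inter-reduce: drop elements whose leading term is divisible by another's, tail-reduce, and make monic.
Reduced Gröbner basis: {v^2, u + v - 1}.

The bases are distinct; the ideals are different.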